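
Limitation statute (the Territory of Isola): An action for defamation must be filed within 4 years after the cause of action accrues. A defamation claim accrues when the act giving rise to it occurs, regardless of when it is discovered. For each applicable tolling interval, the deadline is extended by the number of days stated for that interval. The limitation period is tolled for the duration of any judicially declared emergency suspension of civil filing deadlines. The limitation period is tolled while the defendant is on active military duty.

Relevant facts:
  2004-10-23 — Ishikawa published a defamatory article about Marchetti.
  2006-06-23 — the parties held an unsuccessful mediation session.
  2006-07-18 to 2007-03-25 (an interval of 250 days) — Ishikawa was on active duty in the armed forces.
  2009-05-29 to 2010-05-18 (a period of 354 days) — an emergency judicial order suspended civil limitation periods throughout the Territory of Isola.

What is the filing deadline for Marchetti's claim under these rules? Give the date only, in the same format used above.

The cause of action accrued on 2004-10-23, the date of the act.
The untolled deadline — 4 years after 2004-10-23 — is 2008-10-23.
The defendant's active military service from 2006-07-18 to 2007-03-25 tolled the period for 250 days, extending the deadline to 2009-06-30.
The period was tolled for 354 days by the emergency suspension of filing deadlines (2009-05-29 to 2010-05-18), pushing the deadline to 2010-06-19.
None of the other events listed affects the running of the period under the stated rules.

2010-06-19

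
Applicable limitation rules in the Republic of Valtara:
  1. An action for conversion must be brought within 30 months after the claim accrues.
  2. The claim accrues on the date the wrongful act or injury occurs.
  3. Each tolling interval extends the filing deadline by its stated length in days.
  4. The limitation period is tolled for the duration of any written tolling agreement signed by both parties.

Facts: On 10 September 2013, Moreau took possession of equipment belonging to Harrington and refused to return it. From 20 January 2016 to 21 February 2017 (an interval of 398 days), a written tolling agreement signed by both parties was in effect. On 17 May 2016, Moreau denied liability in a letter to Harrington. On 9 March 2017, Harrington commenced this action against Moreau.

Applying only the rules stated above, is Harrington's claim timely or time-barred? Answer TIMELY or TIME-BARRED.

TIMELY

The limitation period began to run on 10 September 2013.
30 months from 10 September 2013 is 10 March 2016.
Because the written tolling agreement ran from 20 January 2016 to 21 February 2017, the deadline is extended by 398 days to 12 April 2017.
Nothing else in the chronology tolls or restarts the period.
Filing on 9 March 2017 beat the 12 April 2017 deadline — the action is timely.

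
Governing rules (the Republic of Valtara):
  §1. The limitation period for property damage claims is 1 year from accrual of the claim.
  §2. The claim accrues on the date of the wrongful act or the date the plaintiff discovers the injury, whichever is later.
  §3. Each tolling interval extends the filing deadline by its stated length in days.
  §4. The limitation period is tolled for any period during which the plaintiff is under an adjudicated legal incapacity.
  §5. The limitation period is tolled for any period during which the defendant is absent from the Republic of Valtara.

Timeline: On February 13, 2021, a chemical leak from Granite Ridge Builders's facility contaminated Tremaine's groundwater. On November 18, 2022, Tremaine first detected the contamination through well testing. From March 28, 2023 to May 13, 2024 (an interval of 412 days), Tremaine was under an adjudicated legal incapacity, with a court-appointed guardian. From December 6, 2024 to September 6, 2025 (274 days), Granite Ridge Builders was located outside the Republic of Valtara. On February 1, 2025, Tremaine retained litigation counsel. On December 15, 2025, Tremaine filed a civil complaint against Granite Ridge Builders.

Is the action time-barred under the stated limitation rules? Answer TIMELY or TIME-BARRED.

The claim accrued on November 18, 2022 — the later of the February 13, 2021 act and the November 18, 2022 discovery.
1 year from November 18, 2022 is November 18, 2023.
The period was tolled for 412 days by the plaintiff's legal incapacity (March 28, 2023 to May 13, 2024), pushing the deadline to January 3, 2025.
Because the defendant's absence from the jurisdiction ran from December 6, 2024 to September 6, 2025, the deadline is extended by 274 days to October 4, 2025.
Nothing else in the chronology tolls or restarts the period.
The December 15, 2025 filing falls after the October 4, 2025 deadline; the claim is time-barred.

TIME-BARRED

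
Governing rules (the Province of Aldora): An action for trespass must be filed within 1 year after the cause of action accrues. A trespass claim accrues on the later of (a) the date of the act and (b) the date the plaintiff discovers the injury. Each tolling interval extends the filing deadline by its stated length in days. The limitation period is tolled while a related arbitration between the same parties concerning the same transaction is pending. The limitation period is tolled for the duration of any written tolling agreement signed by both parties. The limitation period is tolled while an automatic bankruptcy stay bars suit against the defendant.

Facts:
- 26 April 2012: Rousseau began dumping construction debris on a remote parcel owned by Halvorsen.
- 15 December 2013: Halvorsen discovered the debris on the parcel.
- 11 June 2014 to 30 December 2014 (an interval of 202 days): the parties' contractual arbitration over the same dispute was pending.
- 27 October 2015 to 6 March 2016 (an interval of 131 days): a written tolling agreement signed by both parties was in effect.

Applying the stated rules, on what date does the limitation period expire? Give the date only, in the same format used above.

5 July 2015

The claim accrued on 15 December 2013 — the later of the 26 April 2012 act and the 15 December 2013 discovery.
1 year from 15 December 2013 is 15 December 2014.
The pending related arbitration from 11 June 2014 to 30 December 2014 tolled the period for 202 days, extending the deadline to 5 July 2015.
The written tolling agreement from 27 October 2015 to 6 March 2016 began after the period had already run on 5 July 2015, so it has no tolling effect.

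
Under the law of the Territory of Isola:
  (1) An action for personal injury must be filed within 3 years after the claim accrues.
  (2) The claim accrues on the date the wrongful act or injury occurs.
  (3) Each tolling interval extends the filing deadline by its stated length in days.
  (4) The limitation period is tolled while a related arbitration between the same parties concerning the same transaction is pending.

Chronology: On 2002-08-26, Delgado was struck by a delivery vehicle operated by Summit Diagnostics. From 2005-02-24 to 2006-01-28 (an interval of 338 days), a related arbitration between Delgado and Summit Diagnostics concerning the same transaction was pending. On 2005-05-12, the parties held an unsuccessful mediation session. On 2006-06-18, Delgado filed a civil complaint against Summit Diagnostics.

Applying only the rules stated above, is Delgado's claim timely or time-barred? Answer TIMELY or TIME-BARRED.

TIMELY

The limitation period began to run on 2002-08-26.
Adding the 3 years base period to 2002-08-26 gives a deadline of 2005-08-26, before any tolling.
The pending related arbitration from 2005-02-24 to 2006-01-28 tolled the period for 338 days, extending the deadline to 2006-07-30.
Nothing else in the chronology tolls or restarts the period.
Filing on 2006-06-18 beat the 2006-07-30 deadline — the action is timely.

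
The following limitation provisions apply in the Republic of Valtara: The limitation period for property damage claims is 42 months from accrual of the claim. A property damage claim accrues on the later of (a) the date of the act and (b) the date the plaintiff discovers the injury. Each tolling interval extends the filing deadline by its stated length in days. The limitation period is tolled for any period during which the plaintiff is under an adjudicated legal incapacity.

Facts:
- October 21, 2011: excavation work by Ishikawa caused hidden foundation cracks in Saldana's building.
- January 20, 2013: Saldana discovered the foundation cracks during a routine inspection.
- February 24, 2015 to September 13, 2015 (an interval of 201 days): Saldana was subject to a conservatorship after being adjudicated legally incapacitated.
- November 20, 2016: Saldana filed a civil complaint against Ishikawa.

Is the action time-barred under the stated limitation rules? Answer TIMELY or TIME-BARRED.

TIMELY

Taking the later of the act (October 21, 2011) and discovery (January 20, 2013), the claim accrued on January 20, 2013.
Adding the 42 months base period to January 20, 2013 gives a deadline of July 20, 2016, before any tolling.
Because the plaintiff's legal incapacity ran from February 24, 2015 to September 13, 2015, the deadline is extended by 201 days to February 6, 2017.
Filing on November 20, 2016 beat the February 6, 2017 deadline — the action is timely.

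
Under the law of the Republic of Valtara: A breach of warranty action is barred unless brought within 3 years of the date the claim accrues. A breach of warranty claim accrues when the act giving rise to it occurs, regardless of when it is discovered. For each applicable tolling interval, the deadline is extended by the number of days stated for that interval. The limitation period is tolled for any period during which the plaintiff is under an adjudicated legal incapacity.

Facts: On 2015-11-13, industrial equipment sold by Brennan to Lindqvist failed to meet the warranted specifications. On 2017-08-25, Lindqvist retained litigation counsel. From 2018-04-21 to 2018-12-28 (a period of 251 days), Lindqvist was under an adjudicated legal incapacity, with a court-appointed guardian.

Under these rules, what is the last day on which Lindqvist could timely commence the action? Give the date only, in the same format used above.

The limitation period began to run on 2015-11-13.
The untolled deadline — 3 years after 2015-11-13 — is 2018-11-13.
The plaintiff's legal incapacity from 2018-04-21 to 2018-12-28 tolled the period for 251 days, extending the deadline to 2019-07-22.
The other events in the timeline have no effect on the limitation period under the stated rules.

2019-07-22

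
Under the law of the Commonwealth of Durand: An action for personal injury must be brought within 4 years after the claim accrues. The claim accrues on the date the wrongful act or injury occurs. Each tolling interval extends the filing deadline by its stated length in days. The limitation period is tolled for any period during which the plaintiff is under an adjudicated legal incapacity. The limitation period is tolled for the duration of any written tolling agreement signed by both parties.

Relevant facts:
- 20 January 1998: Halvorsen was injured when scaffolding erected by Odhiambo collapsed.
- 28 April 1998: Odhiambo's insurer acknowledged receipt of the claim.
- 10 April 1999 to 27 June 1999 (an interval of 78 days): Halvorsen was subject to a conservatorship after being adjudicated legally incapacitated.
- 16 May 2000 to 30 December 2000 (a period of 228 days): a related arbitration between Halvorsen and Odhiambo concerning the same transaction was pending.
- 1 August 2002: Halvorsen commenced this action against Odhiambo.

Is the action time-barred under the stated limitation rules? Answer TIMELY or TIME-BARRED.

TIME-BARRED

The claim accrued on 20 January 1998, when the wrongful act occurred.
Adding the 4 years base period to 20 January 1998 gives a deadline of 20 January 2002, before any tolling.
The plaintiff's legal incapacity from 10 April 1999 to 27 June 1999 tolled the period for 78 days, extending the deadline to 8 April 2002.
Although a pending arbitration ran from 16 May 2000 to 30 December 2000, the stated rules do not make that a tolling event, so it is disregarded.
The other events in the timeline have no effect on the limitation period under the stated rules.
Filing on 1 August 2002 missed the 8 April 2002 deadline — the action is time-barred.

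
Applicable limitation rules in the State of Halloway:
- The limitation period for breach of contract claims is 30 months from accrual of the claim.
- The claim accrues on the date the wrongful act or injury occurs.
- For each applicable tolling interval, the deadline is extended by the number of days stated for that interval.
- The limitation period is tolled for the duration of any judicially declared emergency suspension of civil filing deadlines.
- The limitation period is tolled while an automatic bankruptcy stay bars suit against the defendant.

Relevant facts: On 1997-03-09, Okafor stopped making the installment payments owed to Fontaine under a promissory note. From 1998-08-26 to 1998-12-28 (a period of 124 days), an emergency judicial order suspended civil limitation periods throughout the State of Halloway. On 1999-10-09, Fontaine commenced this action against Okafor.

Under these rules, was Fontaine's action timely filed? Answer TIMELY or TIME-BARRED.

The limitation period began to run on 1997-03-09.
30 months from 1997-03-09 is 1999-09-09.
The period was tolled for 124 days by the emergency suspension of filing deadlines (1998-08-26 to 1998-12-28), pushing the deadline to 2000-01-11.
The 1999-10-09 filing precedes the 2000-01-11 deadline; the claim is timely.

TIMELY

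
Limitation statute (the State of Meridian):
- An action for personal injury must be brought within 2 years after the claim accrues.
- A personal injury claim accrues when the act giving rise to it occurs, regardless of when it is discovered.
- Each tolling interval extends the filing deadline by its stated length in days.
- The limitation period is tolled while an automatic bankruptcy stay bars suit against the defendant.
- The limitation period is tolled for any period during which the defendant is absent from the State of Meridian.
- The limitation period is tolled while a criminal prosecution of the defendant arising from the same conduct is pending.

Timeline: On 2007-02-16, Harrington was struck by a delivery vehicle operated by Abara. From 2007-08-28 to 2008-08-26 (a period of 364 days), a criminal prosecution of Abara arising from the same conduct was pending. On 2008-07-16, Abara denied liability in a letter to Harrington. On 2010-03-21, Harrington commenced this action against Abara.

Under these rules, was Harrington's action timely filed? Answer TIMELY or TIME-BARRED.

The claim accrued on 2007-02-16, the date of the act.
2 years from 2007-02-16 is 2009-02-16.
The period was tolled for 364 days by the pending criminal prosecution (2007-08-28 to 2008-08-26), pushing the deadline to 2010-02-15.
None of the other events listed affects the running of the period under the stated rules.
Harrington filed on 2010-03-21, after the 2010-02-15 deadline, so the action is time-barred.

TIME-BARRED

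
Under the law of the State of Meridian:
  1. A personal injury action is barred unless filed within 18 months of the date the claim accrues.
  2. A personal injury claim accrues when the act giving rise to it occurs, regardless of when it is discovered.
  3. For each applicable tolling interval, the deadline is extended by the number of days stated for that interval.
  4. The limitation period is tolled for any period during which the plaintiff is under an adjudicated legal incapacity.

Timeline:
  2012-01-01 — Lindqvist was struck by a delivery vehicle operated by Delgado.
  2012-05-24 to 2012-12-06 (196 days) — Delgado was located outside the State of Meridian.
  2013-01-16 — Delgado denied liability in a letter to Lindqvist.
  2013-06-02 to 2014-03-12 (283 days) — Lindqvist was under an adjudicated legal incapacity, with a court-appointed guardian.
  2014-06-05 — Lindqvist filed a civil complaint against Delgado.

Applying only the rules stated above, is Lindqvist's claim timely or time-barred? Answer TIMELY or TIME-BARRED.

The limitation period began to run on 2012-01-01.
The untolled deadline — 18 months after 2012-01-01 — is 2013-07-01.
The plaintiff's legal incapacity from 2013-06-02 to 2014-03-12 tolled the period for 283 days, extending the deadline to 2014-04-10.
Although the defendant's absence ran from 2012-05-24 to 2012-12-06, the stated rules do not make that a tolling event, so it is disregarded.
Nothing else in the chronology tolls or restarts the period.
Lindqvist filed on 2014-06-05, after the 2014-04-10 deadline, so the action is time-barred.

TIME-BARRED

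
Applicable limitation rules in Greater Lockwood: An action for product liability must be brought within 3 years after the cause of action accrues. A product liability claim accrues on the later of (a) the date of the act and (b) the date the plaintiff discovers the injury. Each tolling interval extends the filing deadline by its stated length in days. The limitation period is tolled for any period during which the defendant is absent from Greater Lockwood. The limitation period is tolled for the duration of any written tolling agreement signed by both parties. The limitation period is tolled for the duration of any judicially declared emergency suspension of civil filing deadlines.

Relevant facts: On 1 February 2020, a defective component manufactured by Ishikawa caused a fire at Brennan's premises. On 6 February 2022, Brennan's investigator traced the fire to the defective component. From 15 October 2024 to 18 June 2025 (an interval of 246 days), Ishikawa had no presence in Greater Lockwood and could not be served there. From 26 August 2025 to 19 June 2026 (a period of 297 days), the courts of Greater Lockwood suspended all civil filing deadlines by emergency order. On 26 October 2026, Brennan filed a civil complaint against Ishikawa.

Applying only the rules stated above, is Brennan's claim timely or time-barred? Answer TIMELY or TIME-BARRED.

The claim accrued on 6 February 2022 — the later of the 1 February 2020 act and the 6 February 2022 discovery.
3 years from 6 February 2022 is 6 February 2025.
The period was tolled for 246 days by the defendant's absence from the jurisdiction (15 October 2024 to 18 June 2025), pushing the deadline to 10 October 2025.
The period was tolled for 297 days by the emergency suspension of filing deadlines (26 August 2025 to 19 June 2026), pushing the deadline to 3 August 2026.
Filing on 26 October 2026 missed the 3 August 2026 deadline — the action is time-barred.

TIME-BARRED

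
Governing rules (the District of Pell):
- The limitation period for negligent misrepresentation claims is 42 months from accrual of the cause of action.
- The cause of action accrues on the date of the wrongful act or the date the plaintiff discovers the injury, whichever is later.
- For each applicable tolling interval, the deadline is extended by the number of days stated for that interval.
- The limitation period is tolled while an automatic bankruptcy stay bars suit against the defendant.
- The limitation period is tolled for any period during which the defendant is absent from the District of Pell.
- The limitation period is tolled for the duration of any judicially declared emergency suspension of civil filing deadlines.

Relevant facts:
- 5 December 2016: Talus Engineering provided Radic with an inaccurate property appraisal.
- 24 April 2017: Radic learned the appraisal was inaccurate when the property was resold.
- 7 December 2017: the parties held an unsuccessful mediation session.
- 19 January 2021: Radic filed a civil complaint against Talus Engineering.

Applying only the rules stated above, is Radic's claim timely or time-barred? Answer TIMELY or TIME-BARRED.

TIME-BARRED

Because discovery on 24 April 2017 post-dates the 5 December 2016 act, accrual under the later-of rule falls on 24 April 2017.
The untolled deadline — 42 months after 24 April 2017 — is 24 October 2020.
The other events in the timeline have no effect on the limitation period under the stated rules.
Radic filed on 19 January 2021, after the 24 October 2020 deadline, so the action is time-barred.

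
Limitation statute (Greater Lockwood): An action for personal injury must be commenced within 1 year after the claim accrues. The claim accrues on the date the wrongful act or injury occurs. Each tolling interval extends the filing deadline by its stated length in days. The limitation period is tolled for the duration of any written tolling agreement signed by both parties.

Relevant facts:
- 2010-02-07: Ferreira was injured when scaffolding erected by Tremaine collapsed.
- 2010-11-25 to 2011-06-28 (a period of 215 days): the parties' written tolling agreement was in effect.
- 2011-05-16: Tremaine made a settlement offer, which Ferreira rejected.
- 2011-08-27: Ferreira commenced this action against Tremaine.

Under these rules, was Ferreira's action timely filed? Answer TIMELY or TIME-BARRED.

TIMELY

The claim accrued on 2010-02-07, the date of the act.
Adding the 1 year base period to 2010-02-07 gives a deadline of 2011-02-07, before any tolling.
Because the written tolling agreement ran from 2010-11-25 to 2011-06-28, the deadline is extended by 215 days to 2011-09-10.
The other events in the timeline have no effect on the limitation period under the stated rules.
The 2011-08-27 filing precedes the 2011-09-10 deadline; the claim is timely.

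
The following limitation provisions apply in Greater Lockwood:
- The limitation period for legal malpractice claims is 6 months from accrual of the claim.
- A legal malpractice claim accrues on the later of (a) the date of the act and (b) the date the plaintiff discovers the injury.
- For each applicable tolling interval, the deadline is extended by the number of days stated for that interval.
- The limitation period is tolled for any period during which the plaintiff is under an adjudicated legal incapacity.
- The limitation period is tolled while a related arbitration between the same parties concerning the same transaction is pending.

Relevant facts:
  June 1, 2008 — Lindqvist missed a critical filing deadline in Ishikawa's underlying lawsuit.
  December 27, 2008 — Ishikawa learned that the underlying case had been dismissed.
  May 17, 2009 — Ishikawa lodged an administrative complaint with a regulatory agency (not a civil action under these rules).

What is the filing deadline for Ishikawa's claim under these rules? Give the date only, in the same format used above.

June 27, 2009

Because discovery on December 27, 2008 post-dates the June 1, 2008 act, accrual under the later-of rule falls on December 27, 2008.
Adding the 6 months base period to December 27, 2008 gives a deadline of June 27, 2009, before any tolling.
None of the other events listed affects the running of the period under the stated rules.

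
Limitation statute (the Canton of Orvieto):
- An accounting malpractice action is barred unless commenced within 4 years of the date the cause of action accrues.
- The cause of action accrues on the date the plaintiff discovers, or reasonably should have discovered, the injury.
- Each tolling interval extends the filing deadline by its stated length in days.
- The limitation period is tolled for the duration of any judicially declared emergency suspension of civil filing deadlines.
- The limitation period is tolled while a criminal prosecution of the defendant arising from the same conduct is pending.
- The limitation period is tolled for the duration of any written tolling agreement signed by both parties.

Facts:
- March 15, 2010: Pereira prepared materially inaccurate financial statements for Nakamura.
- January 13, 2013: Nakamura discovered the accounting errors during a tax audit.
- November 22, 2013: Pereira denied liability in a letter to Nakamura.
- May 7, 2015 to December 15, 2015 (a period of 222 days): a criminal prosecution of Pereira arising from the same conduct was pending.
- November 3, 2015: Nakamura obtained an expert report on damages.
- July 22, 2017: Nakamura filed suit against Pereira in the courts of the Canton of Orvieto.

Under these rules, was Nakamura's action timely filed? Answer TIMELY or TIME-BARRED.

TIMELY

Under the discovery rule, the claim accrued on January 13, 2013, when Nakamura discovered the injury — not on the March 15, 2010 date of the underlying act.
4 years from January 13, 2013 is January 13, 2017.
The period was tolled for 222 days by the pending criminal prosecution (May 7, 2015 to December 15, 2015), pushing the deadline to August 23, 2017.
Nothing else in the chronology tolls or restarts the period.
The July 22, 2017 filing precedes the August 23, 2017 deadline; the claim is timely.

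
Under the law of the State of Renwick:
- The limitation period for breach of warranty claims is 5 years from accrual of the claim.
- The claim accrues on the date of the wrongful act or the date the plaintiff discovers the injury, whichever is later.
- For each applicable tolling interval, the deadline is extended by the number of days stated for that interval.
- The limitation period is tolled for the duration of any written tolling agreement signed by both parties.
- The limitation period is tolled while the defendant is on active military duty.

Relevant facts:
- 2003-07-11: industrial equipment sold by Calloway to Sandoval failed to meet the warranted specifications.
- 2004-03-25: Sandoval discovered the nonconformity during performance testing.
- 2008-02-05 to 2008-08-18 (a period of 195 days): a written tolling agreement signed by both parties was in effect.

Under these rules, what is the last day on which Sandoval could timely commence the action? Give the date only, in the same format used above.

Taking the later of the act (2003-07-11) and discovery (2004-03-25), the claim accrued on 2004-03-25.
Adding the 5 years base period to 2004-03-25 gives a deadline of 2009-03-25, before any tolling.
The written tolling agreement from 2008-02-05 to 2008-08-18 tolled the period for 195 days, extending the deadline to 2009-10-06.

2009-10-06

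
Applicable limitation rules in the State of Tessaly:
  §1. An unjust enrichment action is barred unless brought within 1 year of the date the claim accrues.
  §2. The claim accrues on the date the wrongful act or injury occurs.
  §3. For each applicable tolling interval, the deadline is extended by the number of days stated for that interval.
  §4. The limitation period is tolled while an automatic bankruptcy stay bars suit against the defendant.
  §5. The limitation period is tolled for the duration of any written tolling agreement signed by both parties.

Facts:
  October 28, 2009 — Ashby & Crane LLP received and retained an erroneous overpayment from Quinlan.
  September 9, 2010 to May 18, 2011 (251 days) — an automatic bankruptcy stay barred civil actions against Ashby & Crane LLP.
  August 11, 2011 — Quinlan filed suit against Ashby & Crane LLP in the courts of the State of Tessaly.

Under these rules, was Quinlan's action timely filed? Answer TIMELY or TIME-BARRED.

The limitation period began to run on October 28, 2009.
Adding the 1 year base period to October 28, 2009 gives a deadline of October 28, 2010, before any tolling.
The period was tolled for 251 days by the automatic bankruptcy stay (September 9, 2010 to May 18, 2011), pushing the deadline to July 6, 2011.
Quinlan filed on August 11, 2011, after the July 6, 2011 deadline, so the action is time-barred.

TIME-BARRED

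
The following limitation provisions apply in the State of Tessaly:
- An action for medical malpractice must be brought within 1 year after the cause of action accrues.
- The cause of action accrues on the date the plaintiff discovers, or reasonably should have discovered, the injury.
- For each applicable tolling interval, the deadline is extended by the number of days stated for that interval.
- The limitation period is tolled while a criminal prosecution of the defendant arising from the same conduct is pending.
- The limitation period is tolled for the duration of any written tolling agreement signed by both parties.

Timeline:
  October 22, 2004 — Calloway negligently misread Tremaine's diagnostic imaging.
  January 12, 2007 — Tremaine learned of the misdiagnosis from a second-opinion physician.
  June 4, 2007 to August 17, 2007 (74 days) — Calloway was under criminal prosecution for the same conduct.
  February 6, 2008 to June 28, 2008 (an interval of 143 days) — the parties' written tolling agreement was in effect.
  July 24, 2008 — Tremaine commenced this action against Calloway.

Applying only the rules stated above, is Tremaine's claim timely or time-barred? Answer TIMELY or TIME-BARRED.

TIMELY

The claim did not accrue until Tremaine discovered the injury on January 12, 2007; the October 22, 2004 act date does not start the clock under the stated rule.
1 year from January 12, 2007 is January 12, 2008.
The period was tolled for 74 days by the pending criminal prosecution (June 4, 2007 to August 17, 2007), pushing the deadline to March 26, 2008.
The written tolling agreement from February 6, 2008 to June 28, 2008 tolled the period for 143 days, extending the deadline to August 16, 2008.
The July 24, 2008 filing precedes the August 16, 2008 deadline; the claim is timely.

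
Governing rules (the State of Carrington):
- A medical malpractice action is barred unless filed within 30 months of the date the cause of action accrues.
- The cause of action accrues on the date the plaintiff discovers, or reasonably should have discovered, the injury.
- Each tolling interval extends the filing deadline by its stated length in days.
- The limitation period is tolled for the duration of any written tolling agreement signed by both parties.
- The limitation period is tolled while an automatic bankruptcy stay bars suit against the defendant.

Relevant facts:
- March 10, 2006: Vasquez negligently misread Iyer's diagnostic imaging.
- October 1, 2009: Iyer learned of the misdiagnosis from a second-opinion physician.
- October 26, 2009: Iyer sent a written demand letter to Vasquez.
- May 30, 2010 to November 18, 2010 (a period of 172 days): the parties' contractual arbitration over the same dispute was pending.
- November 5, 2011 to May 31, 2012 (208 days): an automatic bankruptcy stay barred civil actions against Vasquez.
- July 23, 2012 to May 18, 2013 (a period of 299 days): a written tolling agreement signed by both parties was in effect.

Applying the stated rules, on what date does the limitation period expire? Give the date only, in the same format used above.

Under the discovery rule, the claim accrued on October 1, 2009, when Iyer discovered the injury — not on the March 10, 2006 date of the underlying act.
Adding the 30 months base period to October 1, 2009 gives a deadline of April 1, 2012, before any tolling.
The automatic bankruptcy stay from November 5, 2011 to May 31, 2012 tolled the period for 208 days, extending the deadline to October 26, 2012.
Because the written tolling agreement ran from July 23, 2012 to May 18, 2013, the deadline is extended by 299 days to August 21, 2013.
The pending related arbitration from May 30, 2010 to November 18, 2010 does not toll the period, because no stated rule makes a pending arbitration a tolling event.
Nothing else in the chronology tolls or restarts the period.

August 21, 2013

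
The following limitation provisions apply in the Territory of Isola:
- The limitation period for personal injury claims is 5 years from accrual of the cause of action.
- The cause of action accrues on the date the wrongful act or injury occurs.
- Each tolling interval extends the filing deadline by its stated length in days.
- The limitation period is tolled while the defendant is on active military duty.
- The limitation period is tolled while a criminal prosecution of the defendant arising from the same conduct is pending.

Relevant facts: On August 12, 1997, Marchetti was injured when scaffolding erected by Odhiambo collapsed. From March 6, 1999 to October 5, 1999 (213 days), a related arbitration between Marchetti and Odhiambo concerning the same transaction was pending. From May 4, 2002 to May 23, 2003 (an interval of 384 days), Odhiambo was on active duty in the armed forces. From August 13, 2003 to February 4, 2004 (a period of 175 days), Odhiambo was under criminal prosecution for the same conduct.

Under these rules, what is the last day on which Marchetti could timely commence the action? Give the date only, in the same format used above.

The claim accrued on August 12, 1997, when the wrongful act occurred.
Adding the 5 years base period to August 12, 1997 gives a deadline of August 12, 2002, before any tolling.
The period was tolled for 384 days by the defendant's active military service (May 4, 2002 to May 23, 2003), pushing the deadline to August 31, 2003.
The period was tolled for 175 days by the pending criminal prosecution (August 13, 2003 to February 4, 2004), pushing the deadline to February 22, 2004.
No stated provision tolls the period for a pending arbitration, so the interval from March 6, 1999 to October 5, 1999 has no effect on the deadline.

February 22, 2004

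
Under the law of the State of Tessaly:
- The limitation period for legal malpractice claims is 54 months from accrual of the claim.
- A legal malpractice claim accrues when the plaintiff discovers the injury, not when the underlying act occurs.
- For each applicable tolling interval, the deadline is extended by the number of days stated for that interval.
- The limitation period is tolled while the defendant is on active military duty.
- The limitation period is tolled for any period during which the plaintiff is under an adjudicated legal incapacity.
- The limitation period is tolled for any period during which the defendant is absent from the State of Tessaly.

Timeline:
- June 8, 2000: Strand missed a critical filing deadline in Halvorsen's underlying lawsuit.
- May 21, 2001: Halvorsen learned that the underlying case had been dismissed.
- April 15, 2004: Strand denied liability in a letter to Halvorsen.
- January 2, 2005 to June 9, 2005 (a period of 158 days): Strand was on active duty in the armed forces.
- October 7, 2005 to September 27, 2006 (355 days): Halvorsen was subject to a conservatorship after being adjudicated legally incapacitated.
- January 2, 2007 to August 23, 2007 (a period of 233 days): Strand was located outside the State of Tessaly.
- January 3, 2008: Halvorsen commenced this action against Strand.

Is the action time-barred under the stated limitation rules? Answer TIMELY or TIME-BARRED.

Accrual is tied to discovery, so the period began on May 21, 2001 rather than on June 8, 2000 when the act occurred.
54 months from May 21, 2001 is November 21, 2005.
The period was tolled for 158 days by the defendant's active military service (January 2, 2005 to June 9, 2005), pushing the deadline to April 28, 2006.
The period was tolled for 355 days by the plaintiff's legal incapacity (October 7, 2005 to September 27, 2006), pushing the deadline to April 18, 2007.
Because the defendant's absence from the jurisdiction ran from January 2, 2007 to August 23, 2007, the deadline is extended by 233 days to December 7, 2007.
The other events in the timeline have no effect on the limitation period under the stated rules.
The January 3, 2008 filing falls after the December 7, 2007 deadline; the claim is time-barred.

TIME-BARRED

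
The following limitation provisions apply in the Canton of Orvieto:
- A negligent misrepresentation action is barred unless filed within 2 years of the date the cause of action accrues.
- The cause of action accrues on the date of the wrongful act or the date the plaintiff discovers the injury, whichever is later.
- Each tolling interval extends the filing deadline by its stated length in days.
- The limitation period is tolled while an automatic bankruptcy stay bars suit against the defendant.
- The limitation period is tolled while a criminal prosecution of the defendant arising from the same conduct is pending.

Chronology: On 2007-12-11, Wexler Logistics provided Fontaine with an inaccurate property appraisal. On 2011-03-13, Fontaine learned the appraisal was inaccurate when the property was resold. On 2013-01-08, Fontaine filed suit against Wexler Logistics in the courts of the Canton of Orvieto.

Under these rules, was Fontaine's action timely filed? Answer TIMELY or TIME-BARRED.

The claim accrued on 2011-03-13 — the later of the 2007-12-11 act and the 2011-03-13 discovery.
2 years from 2011-03-13 is 2013-03-13.
The 2013-01-08 filing precedes the 2013-03-13 deadline; the claim is timely.

TIMELY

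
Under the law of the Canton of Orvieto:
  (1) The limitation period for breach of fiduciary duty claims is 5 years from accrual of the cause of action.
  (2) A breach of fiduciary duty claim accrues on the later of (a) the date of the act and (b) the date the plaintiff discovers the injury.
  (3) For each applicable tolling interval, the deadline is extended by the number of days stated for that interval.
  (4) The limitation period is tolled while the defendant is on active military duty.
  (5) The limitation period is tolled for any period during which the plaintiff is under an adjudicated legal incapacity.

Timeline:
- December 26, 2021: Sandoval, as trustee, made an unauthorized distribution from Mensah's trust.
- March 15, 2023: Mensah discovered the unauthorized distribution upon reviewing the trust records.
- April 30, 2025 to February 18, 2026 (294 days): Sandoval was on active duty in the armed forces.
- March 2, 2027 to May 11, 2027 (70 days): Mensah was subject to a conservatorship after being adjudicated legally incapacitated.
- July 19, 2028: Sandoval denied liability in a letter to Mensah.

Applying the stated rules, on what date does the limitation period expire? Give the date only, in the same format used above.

The claim accrued on March 15, 2023 — the later of the December 26, 2021 act and the March 15, 2023 discovery.
5 years from March 15, 2023 is March 15, 2028.
The period was tolled for 294 days by the defendant's active military service (April 30, 2025 to February 18, 2026), pushing the deadline to January 3, 2029.
The period was tolled for 70 days by the plaintiff's legal incapacity (March 2, 2027 to May 11, 2027), pushing the deadline to March 14, 2029.
The other events in the timeline have no effect on the limitation period under the stated rules.

March 14, 2029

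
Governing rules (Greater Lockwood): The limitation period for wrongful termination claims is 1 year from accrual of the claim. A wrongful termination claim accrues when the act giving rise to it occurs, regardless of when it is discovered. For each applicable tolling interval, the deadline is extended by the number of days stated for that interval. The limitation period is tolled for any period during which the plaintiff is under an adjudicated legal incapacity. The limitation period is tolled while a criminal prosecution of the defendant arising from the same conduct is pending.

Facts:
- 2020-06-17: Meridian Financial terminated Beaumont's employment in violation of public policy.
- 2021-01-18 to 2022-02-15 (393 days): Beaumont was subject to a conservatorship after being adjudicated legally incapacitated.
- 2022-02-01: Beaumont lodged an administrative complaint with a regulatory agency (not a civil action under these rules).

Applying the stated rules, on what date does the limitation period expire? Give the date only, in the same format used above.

2022-07-15

The claim accrued on 2020-06-17, the date of the act.
Adding the 1 year base period to 2020-06-17 gives a deadline of 2021-06-17, before any tolling.
Because the plaintiff's legal incapacity ran from 2021-01-18 to 2022-02-15, the deadline is extended by 393 days to 2022-07-15.
The other events in the timeline have no effect on the limitation period under the stated rules.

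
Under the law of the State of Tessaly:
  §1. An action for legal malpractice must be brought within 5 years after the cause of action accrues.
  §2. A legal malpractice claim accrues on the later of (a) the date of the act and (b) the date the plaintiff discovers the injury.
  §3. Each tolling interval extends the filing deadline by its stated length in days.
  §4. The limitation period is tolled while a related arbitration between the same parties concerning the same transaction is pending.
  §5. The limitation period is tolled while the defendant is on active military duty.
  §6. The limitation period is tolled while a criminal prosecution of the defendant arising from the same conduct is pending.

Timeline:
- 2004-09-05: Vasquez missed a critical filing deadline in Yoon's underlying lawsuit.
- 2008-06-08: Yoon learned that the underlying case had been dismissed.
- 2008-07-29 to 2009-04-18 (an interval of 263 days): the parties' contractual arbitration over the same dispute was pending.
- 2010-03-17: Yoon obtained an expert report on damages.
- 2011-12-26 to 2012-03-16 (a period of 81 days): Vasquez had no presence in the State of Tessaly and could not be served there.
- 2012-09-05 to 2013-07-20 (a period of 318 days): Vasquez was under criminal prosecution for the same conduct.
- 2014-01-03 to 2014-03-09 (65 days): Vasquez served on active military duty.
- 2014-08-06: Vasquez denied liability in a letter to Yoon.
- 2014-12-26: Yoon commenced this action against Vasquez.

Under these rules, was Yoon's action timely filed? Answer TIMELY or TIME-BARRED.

Because discovery on 2008-06-08 post-dates the 2004-09-05 act, accrual under the later-of rule falls on 2008-06-08.
Adding the 5 years base period to 2008-06-08 gives a deadline of 2013-06-08, before any tolling.
Because the pending related arbitration ran from 2008-07-29 to 2009-04-18, the deadline is extended by 263 days to 2014-02-26.
Because the pending criminal prosecution ran from 2012-09-05 to 2013-07-20, the deadline is extended by 318 days to 2015-01-10.
The period was tolled for 65 days by the defendant's active military service (2014-01-03 to 2014-03-09), pushing the deadline to 2015-03-16.
No stated provision tolls the period for the defendant's absence, so the interval from 2011-12-26 to 2012-03-16 has no effect on the deadline.
The other events in the timeline have no effect on the limitation period under the stated rules.
Yoon filed on 2014-12-26, before the 2015-03-16 deadline, so the action is timely.

TIMELY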